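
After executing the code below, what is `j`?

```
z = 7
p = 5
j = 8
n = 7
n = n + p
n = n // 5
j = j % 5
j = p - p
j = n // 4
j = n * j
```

n = 7+5 = 12
n = 12//5 = 2
j = 8%5 = 3
j = 5-5 = 0
j = 2//4 = 0
j = 2*0 = 0

0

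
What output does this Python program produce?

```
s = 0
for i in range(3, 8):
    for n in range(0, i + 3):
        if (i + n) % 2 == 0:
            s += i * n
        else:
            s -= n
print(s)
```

387

i=3,n=0: odd sum, s = 0-0 = 0
i=3,n=1: even sum, s = 0+3 = 3
i=3,n=2: odd sum, s = 3-2 = 1
i=3,n=3: even sum, s = 1+9 = 10
i=3,n=4: odd sum, s = 10-4 = 6
i=3,n=5: even sum, s = 6+15 = 21
i=4,n=0: even sum, s = 21+0 = 21
i=4,n=1: odd sum, s = 21-1 = 20
i=4,n=2: even sum, s = 20+8 = 28
i=4,n=3: odd sum, s = 28-3 = 25
i=4,n=4: even sum, s = 25+16 = 41
i=4,n=5: odd sum, s = 41-5 = 36
i=4,n=6: even sum, s = 36+24 = 60
i=5,n=0: odd sum, s = 60-0 = 60
i=5,n=1: even sum, s = 60+5 = 65
i=5,n=2: odd sum, s = 65-2 = 63
i=5,n=3: even sum, s = 63+15 = 78
i=5,n=4: odd sum, s = 78-4 = 74
i=5,n=5: even sum, s = 74+25 = 99
i=5,n=6: odd sum, s = 99-6 = 93
i=5,n=7: even sum, s = 93+35 = 128
i=6,n=0: even sum, s = 128+0 = 128
i=6,n=1: odd sum, s = 128-1 = 127
i=6,n=2: even sum, s = 127+12 = 139
i=6,n=3: odd sum, s = 139-3 = 136
i=6,n=4: even sum, s = 136+24 = 160
i=6,n=5: odd sum, s = 160-5 = 155
i=6,n=6: even sum, s = 155+36 = 191
i=6,n=7: odd sum, s = 191-7 = 184
i=6,n=8: even sum, s = 184+48 = 232
i=7,n=0: odd sum, s = 232-0 = 232
i=7,n=1: even sum, s = 232+7 = 239
i=7,n=2: odd sum, s = 239-2 = 237
i=7,n=3: even sum, s = 237+21 = 258
i=7,n=4: odd sum, s = 258-4 = 254
i=7,n=5: even sum, s = 254+35 = 289
i=7,n=6: odd sum, s = 289-6 = 283
i=7,n=7: even sum, s = 283+49 = 332
i=7,n=8: odd sum, s = 332-8 = 324
i=7,n=9: even sum, s = 324+63 = 387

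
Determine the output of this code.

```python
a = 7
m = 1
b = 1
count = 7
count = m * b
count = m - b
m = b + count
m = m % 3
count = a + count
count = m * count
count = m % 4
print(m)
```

count = 1*1 = 1
count = 1-1 = 0
m = 1+0 = 1
m = 1%3 = 1
count = 7+0 = 7
count = 1*7 = 7
count = 1%4 = 1

1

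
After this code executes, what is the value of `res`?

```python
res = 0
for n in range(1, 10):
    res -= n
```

-45

n=1: res = 0-1 = -1
n=2: res = (-1)-2 = -3
n=3: res = (-3)-3 = -6
n=4: res = (-6)-4 = -10
n=5: res = (-10)-5 = -15
n=6: res = (-15)-6 = -21
n=7: res = (-21)-7 = -28
n=8: res = (-28)-8 = -36
n=9: res = (-36)-9 = -45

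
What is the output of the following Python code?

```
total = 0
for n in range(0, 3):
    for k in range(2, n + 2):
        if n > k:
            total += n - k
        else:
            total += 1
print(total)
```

n=1,k=2: not 1>2, total = 0+1 = 1
n=2,k=2: not 2>2, total = 1+1 = 2
n=2,k=3: not 2>3, total = 2+1 = 3

3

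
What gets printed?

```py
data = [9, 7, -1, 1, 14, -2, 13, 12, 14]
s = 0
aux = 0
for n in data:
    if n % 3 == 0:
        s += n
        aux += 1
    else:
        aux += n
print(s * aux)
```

1008

n=9: %3==0, s = 0+9 = 9; aux=1
n=7: not %3==0; aux=8
n=-1: not %3==0; aux=7
n=1: not %3==0; aux=8
n=14: not %3==0; aux=22
n=-2: not %3==0; aux=20
n=13: not %3==0; aux=33
n=12: %3==0, s = 9+12 = 21; aux=34
n=14: not %3==0; aux=48
s*aux = 21*48 = 1008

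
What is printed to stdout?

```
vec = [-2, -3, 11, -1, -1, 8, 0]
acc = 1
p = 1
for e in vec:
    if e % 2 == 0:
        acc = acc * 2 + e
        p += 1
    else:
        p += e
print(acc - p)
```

e=-2: even, acc = 1*2+(-2) = 0; p=2
e=-3: not even; p=-1
e=11: not even; p=10
e=-1: not even; p=9
e=-1: not even; p=8
e=8: even, acc = 0*2+8 = 8; p=9
e=0: even, acc = 8*2+0 = 16; p=10
acc-p = 16-10 = 6

6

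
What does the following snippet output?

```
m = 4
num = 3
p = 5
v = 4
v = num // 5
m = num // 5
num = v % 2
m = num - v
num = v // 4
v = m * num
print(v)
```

0

v = 3//5 = 0
m = 3//5 = 0
num = 0%2 = 0
m = 0-0 = 0
num = 0//4 = 0
v = 0*0 = 0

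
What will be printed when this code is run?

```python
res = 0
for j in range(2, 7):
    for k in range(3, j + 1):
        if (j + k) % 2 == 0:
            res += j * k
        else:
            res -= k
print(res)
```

110

j=3,k=3: even sum, res = 0+9 = 9
j=4,k=3: odd sum, res = 9-3 = 6
j=4,k=4: even sum, res = 6+16 = 22
j=5,k=3: even sum, res = 22+15 = 37
j=5,k=4: odd sum, res = 37-4 = 33
j=5,k=5: even sum, res = 33+25 = 58
j=6,k=3: odd sum, res = 58-3 = 55
j=6,k=4: even sum, res = 55+24 = 79
j=6,k=5: odd sum, res = 79-5 = 74
j=6,k=6: even sum, res = 74+36 = 110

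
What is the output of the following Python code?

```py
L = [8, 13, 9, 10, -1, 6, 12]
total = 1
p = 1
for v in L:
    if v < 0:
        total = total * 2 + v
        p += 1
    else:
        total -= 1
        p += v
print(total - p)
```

v=8: not <0, total = 1-1 = 0; p=9
v=13: not <0, total = 0-1 = -1; p=22
v=9: not <0, total = (-1)-1 = -2; p=31
v=10: not <0, total = (-2)-1 = -3; p=41
v=-1: <0, total = (-3)*2+(-1) = -7; p=42
v=6: not <0, total = (-7)-1 = -8; p=48
v=12: not <0, total = (-8)-1 = -9; p=60
total-p = (-9)-60 = -69

-69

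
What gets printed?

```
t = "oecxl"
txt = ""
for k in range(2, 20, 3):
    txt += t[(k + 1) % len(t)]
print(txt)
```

k=2: add t[3]='x' → 'x'
k=5: add t[1]='e' → 'xe'
k=8: add t[4]='l' → 'xel'
k=11: add t[2]='c' → 'xelc'
k=14: add t[0]='o' → 'xelco'
k=17: add t[3]='x' → 'xelcox'

xelcox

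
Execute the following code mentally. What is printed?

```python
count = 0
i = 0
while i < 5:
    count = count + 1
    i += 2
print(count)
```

3

i=0: count = 0+1 = 1
i=2: count = 1+1 = 2
i=4: count = 2+1 = 3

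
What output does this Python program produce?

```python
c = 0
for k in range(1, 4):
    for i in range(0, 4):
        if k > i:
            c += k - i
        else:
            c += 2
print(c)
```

k=1,i=0: 1>0, c = 0+1 = 1
k=1,i=1: not 1>1, c = 1+2 = 3
k=1,i=2: not 1>2, c = 3+2 = 5
k=1,i=3: not 1>3, c = 5+2 = 7
k=2,i=0: 2>0, c = 7+2 = 9
k=2,i=1: 2>1, c = 9+1 = 10
k=2,i=2: not 2>2, c = 10+2 = 12
k=2,i=3: not 2>3, c = 12+2 = 14
k=3,i=0: 3>0, c = 14+3 = 17
k=3,i=1: 3>1, c = 17+2 = 19
k=3,i=2: 3>2, c = 19+1 = 20
k=3,i=3: not 3>3, c = 20+2 = 22

22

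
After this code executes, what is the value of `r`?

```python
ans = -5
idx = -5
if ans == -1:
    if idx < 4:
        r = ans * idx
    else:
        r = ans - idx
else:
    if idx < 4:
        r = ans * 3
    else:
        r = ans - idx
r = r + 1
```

ans=-5, idx=-5
ans == -1 is False; idx < 4 is True
→ r = ans * 3 = -15
r = (-15)+1 = -14

-14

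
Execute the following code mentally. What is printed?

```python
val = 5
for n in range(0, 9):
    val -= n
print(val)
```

n=0: val = 5-0 = 5
n=1: val = 5-1 = 4
n=2: val = 4-2 = 2
n=3: val = 2-3 = -1
n=4: val = (-1)-4 = -5
n=5: val = (-5)-5 = -10
n=6: val = (-10)-6 = -16
n=7: val = (-16)-7 = -23
n=8: val = (-23)-8 = -31

-31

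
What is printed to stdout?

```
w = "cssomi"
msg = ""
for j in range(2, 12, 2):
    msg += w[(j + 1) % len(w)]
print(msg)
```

oisoi

j=2: add w[3]='o' → 'o'
j=4: add w[5]='i' → 'oi'
j=6: add w[1]='s' → 'ois'
j=8: add w[3]='o' → 'oiso'
j=10: add w[5]='i' → 'oisoi'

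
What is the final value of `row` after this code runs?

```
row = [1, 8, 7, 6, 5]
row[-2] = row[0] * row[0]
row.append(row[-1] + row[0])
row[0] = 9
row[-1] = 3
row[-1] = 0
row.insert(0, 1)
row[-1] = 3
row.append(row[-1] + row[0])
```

[1, 9, 8, 7, 1, 5, 3, 4]

row[-2] = row[0]*row[0] = 1*1 = 1 → [1, 8, 7, 1, 5]
append row[-1]+row[0] = 5+1 = 6 → [1, 8, 7, 1, 5, 6]
row[0] = 9 → [9, 8, 7, 1, 5, 6]
row[-1] = 3 → [9, 8, 7, 1, 5, 3]
row[-1] = 0 → [9, 8, 7, 1, 5, 0]
insert 1 at 0 → [1, 9, 8, 7, 1, 5, 0]
row[-1] = 3 → [1, 9, 8, 7, 1, 5, 3]
append row[-1]+row[0] = 3+1 = 4 → [1, 9, 8, 7, 1, 5, 3, 4]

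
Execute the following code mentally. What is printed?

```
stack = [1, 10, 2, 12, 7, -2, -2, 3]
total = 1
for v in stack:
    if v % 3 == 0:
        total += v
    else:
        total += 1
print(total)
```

v=1: not %3==0, total = 1+1 = 2
v=10: not %3==0, total = 2+1 = 3
v=2: not %3==0, total = 3+1 = 4
v=12: %3==0, total = 4+12 = 16
v=7: not %3==0, total = 16+1 = 17
v=-2: not %3==0, total = 17+1 = 18
v=-2: not %3==0, total = 18+1 = 19
v=3: %3==0, total = 19+3 = 22

22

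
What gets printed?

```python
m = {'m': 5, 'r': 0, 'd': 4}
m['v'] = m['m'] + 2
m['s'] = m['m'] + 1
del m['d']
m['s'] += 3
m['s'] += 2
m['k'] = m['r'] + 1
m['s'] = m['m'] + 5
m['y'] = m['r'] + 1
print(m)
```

m['v'] = m['m']+2 = 7 → {'m': 5, 'r': 0, 'd': 4, 'v': 7}
m['s'] = m['m']+1 = 6 → {'m': 5, 'r': 0, 'd': 4, 'v': 7, 's': 6}
del 'd' → {'m': 5, 'r': 0, 'v': 7, 's': 6}
m['s'] = 6+3 = 9 → {'m': 5, 'r': 0, 'v': 7, 's': 9}
m['s'] = 9+2 = 11 → {'m': 5, 'r': 0, 'v': 7, 's': 11}
m['k'] = m['r']+1 = 1 → {'m': 5, 'r': 0, 'v': 7, 's': 11, 'k': 1}
m['s'] = m['m']+5 = 10 → {'m': 5, 'r': 0, 'v': 7, 's': 10, 'k': 1}
m['y'] = m['r']+1 = 1 → {'m': 5, 'r': 0, 'v': 7, 's': 10, 'k': 1, 'y': 1}

{'m': 5, 'r': 0, 'v': 7, 's': 10, 'k': 1, 'y': 1}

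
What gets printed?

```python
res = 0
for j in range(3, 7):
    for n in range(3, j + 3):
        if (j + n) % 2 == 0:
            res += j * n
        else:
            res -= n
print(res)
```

210

j=3,n=3: even sum, res = 0+9 = 9
j=3,n=4: odd sum, res = 9-4 = 5
j=3,n=5: even sum, res = 5+15 = 20
j=4,n=3: odd sum, res = 20-3 = 17
j=4,n=4: even sum, res = 17+16 = 33
j=4,n=5: odd sum, res = 33-5 = 28
j=4,n=6: even sum, res = 28+24 = 52
j=5,n=3: even sum, res = 52+15 = 67
j=5,n=4: odd sum, res = 67-4 = 63
j=5,n=5: even sum, res = 63+25 = 88
j=5,n=6: odd sum, res = 88-6 = 82
j=5,n=7: even sum, res = 82+35 = 117
j=6,n=3: odd sum, res = 117-3 = 114
j=6,n=4: even sum, res = 114+24 = 138
j=6,n=5: odd sum, res = 138-5 = 133
j=6,n=6: even sum, res = 133+36 = 169
j=6,n=7: odd sum, res = 169-7 = 162
j=6,n=8: even sum, res = 162+48 = 210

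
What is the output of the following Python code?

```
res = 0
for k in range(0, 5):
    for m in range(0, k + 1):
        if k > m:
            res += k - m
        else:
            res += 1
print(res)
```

k=0,m=0: not 0>0, res = 0+1 = 1
k=1,m=0: 1>0, res = 1+1 = 2
k=1,m=1: not 1>1, res = 2+1 = 3
k=2,m=0: 2>0, res = 3+2 = 5
k=2,m=1: 2>1, res = 5+1 = 6
k=2,m=2: not 2>2, res = 6+1 = 7
k=3,m=0: 3>0, res = 7+3 = 10
k=3,m=1: 3>1, res = 10+2 = 12
k=3,m=2: 3>2, res = 12+1 = 13
k=3,m=3: not 3>3, res = 13+1 = 14
k=4,m=0: 4>0, res = 14+4 = 18
k=4,m=1: 4>1, res = 18+3 = 21
k=4,m=2: 4>2, res = 21+2 = 23
k=4,m=3: 4>3, res = 23+1 = 24
k=4,m=4: not 4>4, res = 24+1 = 25

25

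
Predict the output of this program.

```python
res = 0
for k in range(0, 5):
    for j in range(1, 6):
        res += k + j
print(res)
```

k=0,j=1: res = 0+1 = 1
k=0,j=2: res = 1+2 = 3
k=0,j=3: res = 3+3 = 6
k=0,j=4: res = 6+4 = 10
k=0,j=5: res = 10+5 = 15
k=1,j=1: res = 15+2 = 17
k=1,j=2: res = 17+3 = 20
k=1,j=3: res = 20+4 = 24
k=1,j=4: res = 24+5 = 29
k=1,j=5: res = 29+6 = 35
k=2,j=1: res = 35+3 = 38
k=2,j=2: res = 38+4 = 42
k=2,j=3: res = 42+5 = 47
k=2,j=4: res = 47+6 = 53
k=2,j=5: res = 53+7 = 60
k=3,j=1: res = 60+4 = 64
k=3,j=2: res = 64+5 = 69
k=3,j=3: res = 69+6 = 75
k=3,j=4: res = 75+7 = 82
k=3,j=5: res = 82+8 = 90
k=4,j=1: res = 90+5 = 95
k=4,j=2: res = 95+6 = 101
k=4,j=3: res = 101+7 = 108
k=4,j=4: res = 108+8 = 116
k=4,j=5: res = 116+9 = 125

125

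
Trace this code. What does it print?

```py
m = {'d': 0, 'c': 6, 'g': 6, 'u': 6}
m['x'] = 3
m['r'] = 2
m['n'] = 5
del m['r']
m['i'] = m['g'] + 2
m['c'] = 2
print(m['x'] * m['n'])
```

m['x'] = 3 → {'d': 0, 'c': 6, 'g': 6, 'u': 6, 'x': 3}
m['r'] = 2 → {'d': 0, 'c': 6, 'g': 6, 'u': 6, 'x': 3, 'r': 2}
m['n'] = 5 → {'d': 0, 'c': 6, 'g': 6, 'u': 6, 'x': 3, 'r': 2, 'n': 5}
del 'r' → {'d': 0, 'c': 6, 'g': 6, 'u': 6, 'x': 3, 'n': 5}
m['i'] = m['g']+2 = 8 → {'d': 0, 'c': 6, 'g': 6, 'u': 6, 'x': 3, 'n': 5, 'i': 8}
m['c'] = 2 → {'d': 0, 'c': 2, 'g': 6, 'u': 6, 'x': 3, 'n': 5, 'i': 8}
m['x']*m['n'] = 3*5 = 15

15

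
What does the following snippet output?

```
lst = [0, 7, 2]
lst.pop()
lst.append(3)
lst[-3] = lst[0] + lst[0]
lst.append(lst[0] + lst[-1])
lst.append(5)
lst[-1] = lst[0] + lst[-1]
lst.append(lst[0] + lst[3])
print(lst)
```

[0, 7, 3, 3, 5, 3]

pop() removes 2 → [0, 7]
append 3 → [0, 7, 3]
lst[-3] = lst[0]+lst[0] = 0+0 = 0 → [0, 7, 3]
append lst[0]+lst[-1] = 0+3 = 3 → [0, 7, 3, 3]
append 5 → [0, 7, 3, 3, 5]
lst[-1] = lst[0]+lst[-1] = 0+5 = 5 → [0, 7, 3, 3, 5]
append lst[0]+lst[3] = 0+3 = 3 → [0, 7, 3, 3, 5, 3]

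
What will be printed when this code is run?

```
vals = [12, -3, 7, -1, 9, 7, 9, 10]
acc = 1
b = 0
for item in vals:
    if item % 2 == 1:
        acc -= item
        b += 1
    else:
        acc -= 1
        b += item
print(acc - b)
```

-57

item=12: not odd, acc = 1-1 = 0; b=12
item=-3: odd, acc = 0-(-3) = 3; b=13
item=7: odd, acc = 3-7 = -4; b=14
item=-1: odd, acc = (-4)-(-1) = -3; b=15
item=9: odd, acc = (-3)-9 = -12; b=16
item=7: odd, acc = (-12)-7 = -19; b=17
item=9: odd, acc = (-19)-9 = -28; b=18
item=10: not odd, acc = (-28)-1 = -29; b=28
acc-b = (-29)-28 = -57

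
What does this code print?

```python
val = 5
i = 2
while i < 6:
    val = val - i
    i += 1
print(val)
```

i=2: val = 5-2 = 3
i=3: val = 3-3 = 0
i=4: val = 0-4 = -4
i=5: val = (-4)-5 = -9

-9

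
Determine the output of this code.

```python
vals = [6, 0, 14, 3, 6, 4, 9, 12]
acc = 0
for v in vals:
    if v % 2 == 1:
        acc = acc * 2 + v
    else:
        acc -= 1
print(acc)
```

v=6: not odd, acc = 0-1 = -1
v=0: not odd, acc = (-1)-1 = -2
v=14: not odd, acc = (-2)-1 = -3
v=3: odd, acc = (-3)*2+3 = -3
v=6: not odd, acc = (-3)-1 = -4
v=4: not odd, acc = (-4)-1 = -5
v=9: odd, acc = (-5)*2+9 = -1
v=12: not odd, acc = (-1)-1 = -2

-2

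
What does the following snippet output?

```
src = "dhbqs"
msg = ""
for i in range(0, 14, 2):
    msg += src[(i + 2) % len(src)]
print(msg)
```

i=0: add src[2]='b' → 'b'
i=2: add src[4]='s' → 'bs'
i=4: add src[1]='h' → 'bsh'
i=6: add src[3]='q' → 'bshq'
i=8: add src[0]='d' → 'bshqd'
i=10: add src[2]='b' → 'bshqdb'
i=12: add src[4]='s' → 'bshqdbs'

bshqdbs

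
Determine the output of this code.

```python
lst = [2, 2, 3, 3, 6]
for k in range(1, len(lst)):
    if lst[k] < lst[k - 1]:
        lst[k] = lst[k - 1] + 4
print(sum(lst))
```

k=1: 2>=2, unchanged → [2, 2, 3, 3, 6]
k=2: 3>=2, unchanged → [2, 2, 3, 3, 6]
k=3: 3>=3, unchanged → [2, 2, 3, 3, 6]
k=4: 6>=3, unchanged → [2, 2, 3, 3, 6]
sum = 16

16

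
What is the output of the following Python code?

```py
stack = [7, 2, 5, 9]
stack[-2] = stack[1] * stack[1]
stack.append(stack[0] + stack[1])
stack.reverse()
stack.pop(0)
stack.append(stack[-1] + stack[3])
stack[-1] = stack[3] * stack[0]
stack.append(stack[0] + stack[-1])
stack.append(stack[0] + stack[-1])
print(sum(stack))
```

238

stack[-2] = stack[1]*stack[1] = 2*2 = 4 → [7, 2, 4, 9]
append stack[0]+stack[1] = 7+2 = 9 → [7, 2, 4, 9, 9]
reverse → [9, 9, 4, 2, 7]
pop(0) removes 9 → [9, 4, 2, 7]
append stack[-1]+stack[3] = 7+7 = 14 → [9, 4, 2, 7, 14]
stack[-1] = stack[3]*stack[0] = 7*9 = 63 → [9, 4, 2, 7, 63]
append stack[0]+stack[-1] = 9+63 = 72 → [9, 4, 2, 7, 63, 72]
append stack[0]+stack[-1] = 9+72 = 81 → [9, 4, 2, 7, 63, 72, 81]
sum = 238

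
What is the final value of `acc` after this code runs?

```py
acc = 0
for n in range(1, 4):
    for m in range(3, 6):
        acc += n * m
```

72

n=1,m=3: acc = 0+3 = 3
n=1,m=4: acc = 3+4 = 7
n=1,m=5: acc = 7+5 = 12
n=2,m=3: acc = 12+6 = 18
n=2,m=4: acc = 18+8 = 26
n=2,m=5: acc = 26+10 = 36
n=3,m=3: acc = 36+9 = 45
n=3,m=4: acc = 45+12 = 57
n=3,m=5: acc = 57+15 = 72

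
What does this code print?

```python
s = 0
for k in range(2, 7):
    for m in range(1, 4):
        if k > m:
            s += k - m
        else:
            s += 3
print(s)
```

40

k=2,m=1: 2>1, s = 0+1 = 1
k=2,m=2: not 2>2, s = 1+3 = 4
k=2,m=3: not 2>3, s = 4+3 = 7
k=3,m=1: 3>1, s = 7+2 = 9
k=3,m=2: 3>2, s = 9+1 = 10
k=3,m=3: not 3>3, s = 10+3 = 13
k=4,m=1: 4>1, s = 13+3 = 16
k=4,m=2: 4>2, s = 16+2 = 18
k=4,m=3: 4>3, s = 18+1 = 19
k=5,m=1: 5>1, s = 19+4 = 23
k=5,m=2: 5>2, s = 23+3 = 26
k=5,m=3: 5>3, s = 26+2 = 28
k=6,m=1: 6>1, s = 28+5 = 33
k=6,m=2: 6>2, s = 33+4 = 37
k=6,m=3: 6>3, s = 37+3 = 40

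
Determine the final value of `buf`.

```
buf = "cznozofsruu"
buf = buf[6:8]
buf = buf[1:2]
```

slice [6:8] → 'fs'
slice [1:2] → 's'

's'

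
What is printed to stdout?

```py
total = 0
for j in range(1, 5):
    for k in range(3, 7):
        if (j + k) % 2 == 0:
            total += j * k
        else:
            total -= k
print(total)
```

56

j=1,k=3: even sum, total = 0+3 = 3
j=1,k=4: odd sum, total = 3-4 = -1
j=1,k=5: even sum, total = (-1)+5 = 4
j=1,k=6: odd sum, total = 4-6 = -2
j=2,k=3: odd sum, total = (-2)-3 = -5
j=2,k=4: even sum, total = (-5)+8 = 3
j=2,k=5: odd sum, total = 3-5 = -2
j=2,k=6: even sum, total = (-2)+12 = 10
j=3,k=3: even sum, total = 10+9 = 19
j=3,k=4: odd sum, total = 19-4 = 15
j=3,k=5: even sum, total = 15+15 = 30
j=3,k=6: odd sum, total = 30-6 = 24
j=4,k=3: odd sum, total = 24-3 = 21
j=4,k=4: even sum, total = 21+16 = 37
j=4,k=5: odd sum, total = 37-5 = 32
j=4,k=6: even sum, total = 32+24 = 56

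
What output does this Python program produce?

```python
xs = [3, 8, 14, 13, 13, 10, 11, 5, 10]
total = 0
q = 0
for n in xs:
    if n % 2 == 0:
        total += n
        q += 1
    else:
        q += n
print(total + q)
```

n=3: not even; q=3
n=8: even, total = 0+8 = 8; q=4
n=14: even, total = 8+14 = 22; q=5
n=13: not even; q=18
n=13: not even; q=31
n=10: even, total = 22+10 = 32; q=32
n=11: not even; q=43
n=5: not even; q=48
n=10: even, total = 32+10 = 42; q=49
total+q = 42+49 = 91

91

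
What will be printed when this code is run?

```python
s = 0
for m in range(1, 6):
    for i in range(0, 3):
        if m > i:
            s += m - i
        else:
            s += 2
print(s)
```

m=1,i=0: 1>0, s = 0+1 = 1
m=1,i=1: not 1>1, s = 1+2 = 3
m=1,i=2: not 1>2, s = 3+2 = 5
m=2,i=0: 2>0, s = 5+2 = 7
m=2,i=1: 2>1, s = 7+1 = 8
m=2,i=2: not 2>2, s = 8+2 = 10
m=3,i=0: 3>0, s = 10+3 = 13
m=3,i=1: 3>1, s = 13+2 = 15
m=3,i=2: 3>2, s = 15+1 = 16
m=4,i=0: 4>0, s = 16+4 = 20
m=4,i=1: 4>1, s = 20+3 = 23
m=4,i=2: 4>2, s = 23+2 = 25
m=5,i=0: 5>0, s = 25+5 = 30
m=5,i=1: 5>1, s = 30+4 = 34
m=5,i=2: 5>2, s = 34+3 = 37

37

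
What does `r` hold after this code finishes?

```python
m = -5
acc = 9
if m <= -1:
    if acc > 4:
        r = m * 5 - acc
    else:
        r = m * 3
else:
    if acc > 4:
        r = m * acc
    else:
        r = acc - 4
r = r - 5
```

m=-5, acc=9
m <= -1 is True; acc > 4 is True
→ r = m * 5 - acc = -34
r = (-34)-5 = -39

-39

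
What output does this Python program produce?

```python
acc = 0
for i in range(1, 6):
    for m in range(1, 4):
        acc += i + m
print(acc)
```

i=1,m=1: acc = 0+2 = 2
i=1,m=2: acc = 2+3 = 5
i=1,m=3: acc = 5+4 = 9
i=2,m=1: acc = 9+3 = 12
i=2,m=2: acc = 12+4 = 16
i=2,m=3: acc = 16+5 = 21
i=3,m=1: acc = 21+4 = 25
i=3,m=2: acc = 25+5 = 30
i=3,m=3: acc = 30+6 = 36
i=4,m=1: acc = 36+5 = 41
i=4,m=2: acc = 41+6 = 47
i=4,m=3: acc = 47+7 = 54
i=5,m=1: acc = 54+6 = 60
i=5,m=2: acc = 60+7 = 67
i=5,m=3: acc = 67+8 = 75

75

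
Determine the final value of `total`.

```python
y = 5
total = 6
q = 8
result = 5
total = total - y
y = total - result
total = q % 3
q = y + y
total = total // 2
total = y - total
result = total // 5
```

-5

total = 6-5 = 1
y = 1-5 = -4
total = 8%3 = 2
q = (-4)+(-4) = -8
total = 2//2 = 1
total = (-4)-1 = -5
result = (-5)//5 = -1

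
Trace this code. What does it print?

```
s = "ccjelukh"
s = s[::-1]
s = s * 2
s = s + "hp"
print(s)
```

reverse → 'hkulejcc'
repeat ×2 → 'hkulejcchkulejcc'
+ 'hp' → 'hkulejcchkulejcchp'

hkulejcchkulejcchp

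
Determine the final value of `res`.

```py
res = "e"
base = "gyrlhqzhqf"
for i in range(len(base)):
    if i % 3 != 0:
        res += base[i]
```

i=0: skip
i=1: add 'y' → 'ey'
i=2: add 'r' → 'eyr'
i=3: skip
i=4: add 'h' → 'eyrh'
i=5: add 'q' → 'eyrhq'
i=6: skip
i=7: add 'h' → 'eyrhqh'
i=8: add 'q' → 'eyrhqhq'
i=9: skip

'eyrhqhq'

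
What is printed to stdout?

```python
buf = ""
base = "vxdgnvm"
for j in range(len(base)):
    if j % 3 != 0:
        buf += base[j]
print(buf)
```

xdnv

j=0: skip
j=1: add 'x' → 'x'
j=2: add 'd' → 'xd'
j=3: skip
j=4: add 'n' → 'xdn'
j=5: add 'v' → 'xdnv'
j=6: skip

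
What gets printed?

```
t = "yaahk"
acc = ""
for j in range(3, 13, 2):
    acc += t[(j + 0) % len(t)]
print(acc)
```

j=3: add t[3]='h' → 'h'
j=5: add t[0]='y' → 'hy'
j=7: add t[2]='a' → 'hya'
j=9: add t[4]='k' → 'hyak'
j=11: add t[1]='a' → 'hyaka'

hyaka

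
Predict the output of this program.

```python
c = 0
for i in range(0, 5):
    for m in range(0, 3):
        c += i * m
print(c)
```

30

i=0,m=0: c = 0+0 = 0
i=0,m=1: c = 0+0 = 0
i=0,m=2: c = 0+0 = 0
i=1,m=0: c = 0+0 = 0
i=1,m=1: c = 0+1 = 1
i=1,m=2: c = 1+2 = 3
i=2,m=0: c = 3+0 = 3
i=2,m=1: c = 3+2 = 5
i=2,m=2: c = 5+4 = 9
i=3,m=0: c = 9+0 = 9
i=3,m=1: c = 9+3 = 12
i=3,m=2: c = 12+6 = 18
i=4,m=0: c = 18+0 = 18
i=4,m=1: c = 18+4 = 22
i=4,m=2: c = 22+8 = 30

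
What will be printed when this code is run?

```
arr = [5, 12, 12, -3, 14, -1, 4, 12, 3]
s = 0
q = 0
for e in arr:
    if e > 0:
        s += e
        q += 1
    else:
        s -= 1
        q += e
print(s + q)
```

e=5: >0, s = 0+5 = 5; q=1
e=12: >0, s = 5+12 = 17; q=2
e=12: >0, s = 17+12 = 29; q=3
e=-3: not >0, s = 29-1 = 28; q=0
e=14: >0, s = 28+14 = 42; q=1
e=-1: not >0, s = 42-1 = 41; q=0
e=4: >0, s = 41+4 = 45; q=1
e=12: >0, s = 45+12 = 57; q=2
e=3: >0, s = 57+3 = 60; q=3
s+q = 60+3 = 63

63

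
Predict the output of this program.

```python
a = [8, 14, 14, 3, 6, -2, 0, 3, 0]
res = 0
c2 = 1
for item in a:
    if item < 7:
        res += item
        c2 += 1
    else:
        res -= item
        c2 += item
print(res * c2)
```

item=8: not <7, res = 0-8 = -8; c2=9
item=14: not <7, res = (-8)-14 = -22; c2=23
item=14: not <7, res = (-22)-14 = -36; c2=37
item=3: <7, res = (-36)+3 = -33; c2=38
item=6: <7, res = (-33)+6 = -27; c2=39
item=-2: <7, res = (-27)+(-2) = -29; c2=40
item=0: <7, res = (-29)+0 = -29; c2=41
item=3: <7, res = (-29)+3 = -26; c2=42
item=0: <7, res = (-26)+0 = -26; c2=43
res*c2 = (-26)*43 = -1118

-1118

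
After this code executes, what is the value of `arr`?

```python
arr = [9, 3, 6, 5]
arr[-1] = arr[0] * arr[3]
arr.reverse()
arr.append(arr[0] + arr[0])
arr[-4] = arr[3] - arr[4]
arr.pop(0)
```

[-81, 3, 9, 90]

arr[-1] = arr[0]*arr[3] = 9*5 = 45 → [9, 3, 6, 45]
reverse → [45, 6, 3, 9]
append arr[0]+arr[0] = 45+45 = 90 → [45, 6, 3, 9, 90]
arr[-4] = arr[3]-arr[4] = 9-90 = -81 → [45, -81, 3, 9, 90]
pop(0) removes 45 → [-81, 3, 9, 90]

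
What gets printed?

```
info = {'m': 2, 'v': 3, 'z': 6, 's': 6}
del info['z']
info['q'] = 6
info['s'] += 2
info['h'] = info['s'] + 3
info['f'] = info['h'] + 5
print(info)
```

del 'z' → {'m': 2, 'v': 3, 's': 6}
info['q'] = 6 → {'m': 2, 'v': 3, 's': 6, 'q': 6}
info['s'] = 6+2 = 8 → {'m': 2, 'v': 3, 's': 8, 'q': 6}
info['h'] = info['s']+3 = 11 → {'m': 2, 'v': 3, 's': 8, 'q': 6, 'h': 11}
info['f'] = info['h']+5 = 16 → {'m': 2, 'v': 3, 's': 8, 'q': 6, 'h': 11, 'f': 16}

{'m': 2, 'v': 3, 's': 8, 'q': 6, 'h': 11, 'f': 16}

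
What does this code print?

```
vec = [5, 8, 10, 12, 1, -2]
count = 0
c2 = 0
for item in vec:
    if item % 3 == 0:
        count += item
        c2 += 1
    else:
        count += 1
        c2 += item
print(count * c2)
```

item=5: not %3==0, count = 0+1 = 1; c2=5
item=8: not %3==0, count = 1+1 = 2; c2=13
item=10: not %3==0, count = 2+1 = 3; c2=23
item=12: %3==0, count = 3+12 = 15; c2=24
item=1: not %3==0, count = 15+1 = 16; c2=25
item=-2: not %3==0, count = 16+1 = 17; c2=23
count*c2 = 17*23 = 391

391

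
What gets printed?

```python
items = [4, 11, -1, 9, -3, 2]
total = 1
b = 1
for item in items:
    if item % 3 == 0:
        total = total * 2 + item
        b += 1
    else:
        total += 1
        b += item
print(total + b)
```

item=4: not %3==0, total = 1+1 = 2; b=5
item=11: not %3==0, total = 2+1 = 3; b=16
item=-1: not %3==0, total = 3+1 = 4; b=15
item=9: %3==0, total = 4*2+9 = 17; b=16
item=-3: %3==0, total = 17*2+(-3) = 31; b=17
item=2: not %3==0, total = 31+1 = 32; b=19
total+b = 32+19 = 51

51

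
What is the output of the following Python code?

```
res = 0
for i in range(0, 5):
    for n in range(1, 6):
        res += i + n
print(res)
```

i=0,n=1: res = 0+1 = 1
i=0,n=2: res = 1+2 = 3
i=0,n=3: res = 3+3 = 6
i=0,n=4: res = 6+4 = 10
i=0,n=5: res = 10+5 = 15
i=1,n=1: res = 15+2 = 17
i=1,n=2: res = 17+3 = 20
i=1,n=3: res = 20+4 = 24
i=1,n=4: res = 24+5 = 29
i=1,n=5: res = 29+6 = 35
i=2,n=1: res = 35+3 = 38
i=2,n=2: res = 38+4 = 42
i=2,n=3: res = 42+5 = 47
i=2,n=4: res = 47+6 = 53
i=2,n=5: res = 53+7 = 60
i=3,n=1: res = 60+4 = 64
i=3,n=2: res = 64+5 = 69
i=3,n=3: res = 69+6 = 75
i=3,n=4: res = 75+7 = 82
i=3,n=5: res = 82+8 = 90
i=4,n=1: res = 90+5 = 95
i=4,n=2: res = 95+6 = 101
i=4,n=3: res = 101+7 = 108
i=4,n=4: res = 108+8 = 116
i=4,n=5: res = 116+9 = 125

125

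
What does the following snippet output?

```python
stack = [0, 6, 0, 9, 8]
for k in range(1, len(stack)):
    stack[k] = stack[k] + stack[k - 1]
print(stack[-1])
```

23

k=1: stack[1] = 6+0 = 6 → [0, 6, 0, 9, 8]
k=2: stack[2] = 0+6 = 6 → [0, 6, 6, 9, 8]
k=3: stack[3] = 9+6 = 15 → [0, 6, 6, 15, 8]
k=4: stack[4] = 8+15 = 23 → [0, 6, 6, 15, 23]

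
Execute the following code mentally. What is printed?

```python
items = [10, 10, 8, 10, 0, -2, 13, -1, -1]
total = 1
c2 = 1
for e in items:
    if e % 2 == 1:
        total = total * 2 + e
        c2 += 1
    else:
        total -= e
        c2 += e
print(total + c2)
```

-191

e=10: not odd, total = 1-10 = -9; c2=11
e=10: not odd, total = (-9)-10 = -19; c2=21
e=8: not odd, total = (-19)-8 = -27; c2=29
e=10: not odd, total = (-27)-10 = -37; c2=39
e=0: not odd, total = (-37)-0 = -37; c2=39
e=-2: not odd, total = (-37)-(-2) = -35; c2=37
e=13: odd, total = (-35)*2+13 = -57; c2=38
e=-1: odd, total = (-57)*2+(-1) = -115; c2=39
e=-1: odd, total = (-115)*2+(-1) = -231; c2=40
total+c2 = (-231)+40 = -191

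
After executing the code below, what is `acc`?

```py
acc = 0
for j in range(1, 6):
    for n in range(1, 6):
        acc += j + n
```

j=1,n=1: acc = 0+2 = 2
j=1,n=2: acc = 2+3 = 5
j=1,n=3: acc = 5+4 = 9
j=1,n=4: acc = 9+5 = 14
j=1,n=5: acc = 14+6 = 20
j=2,n=1: acc = 20+3 = 23
j=2,n=2: acc = 23+4 = 27
j=2,n=3: acc = 27+5 = 32
j=2,n=4: acc = 32+6 = 38
j=2,n=5: acc = 38+7 = 45
j=3,n=1: acc = 45+4 = 49
j=3,n=2: acc = 49+5 = 54
j=3,n=3: acc = 54+6 = 60
j=3,n=4: acc = 60+7 = 67
j=3,n=5: acc = 67+8 = 75
j=4,n=1: acc = 75+5 = 80
j=4,n=2: acc = 80+6 = 86
j=4,n=3: acc = 86+7 = 93
j=4,n=4: acc = 93+8 = 101
j=4,n=5: acc = 101+9 = 110
j=5,n=1: acc = 110+6 = 116
j=5,n=2: acc = 116+7 = 123
j=5,n=3: acc = 123+8 = 131
j=5,n=4: acc = 131+9 = 140
j=5,n=5: acc = 140+10 = 150

150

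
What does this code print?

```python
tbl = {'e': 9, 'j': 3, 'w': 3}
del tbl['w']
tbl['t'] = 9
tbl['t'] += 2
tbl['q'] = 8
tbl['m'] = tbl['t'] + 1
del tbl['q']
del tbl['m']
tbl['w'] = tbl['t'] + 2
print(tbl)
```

del 'w' → {'e': 9, 'j': 3}
tbl['t'] = 9 → {'e': 9, 'j': 3, 't': 9}
tbl['t'] = 9+2 = 11 → {'e': 9, 'j': 3, 't': 11}
tbl['q'] = 8 → {'e': 9, 'j': 3, 't': 11, 'q': 8}
tbl['m'] = tbl['t']+1 = 12 → {'e': 9, 'j': 3, 't': 11, 'q': 8, 'm': 12}
del 'q' → {'e': 9, 'j': 3, 't': 11, 'm': 12}
del 'm' → {'e': 9, 'j': 3, 't': 11}
tbl['w'] = tbl['t']+2 = 13 → {'e': 9, 'j': 3, 't': 11, 'w': 13}

{'e': 9, 'j': 3, 't': 11, 'w': 13}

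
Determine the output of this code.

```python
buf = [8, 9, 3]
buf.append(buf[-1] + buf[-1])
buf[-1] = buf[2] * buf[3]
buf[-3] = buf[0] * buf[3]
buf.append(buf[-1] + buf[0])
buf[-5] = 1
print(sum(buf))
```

192

append buf[-1]+buf[-1] = 3+3 = 6 → [8, 9, 3, 6]
buf[-1] = buf[2]*buf[3] = 3*6 = 18 → [8, 9, 3, 18]
buf[-3] = buf[0]*buf[3] = 8*18 = 144 → [8, 144, 3, 18]
append buf[-1]+buf[0] = 18+8 = 26 → [8, 144, 3, 18, 26]
buf[-5] = 1 → [1, 144, 3, 18, 26]
sum = 192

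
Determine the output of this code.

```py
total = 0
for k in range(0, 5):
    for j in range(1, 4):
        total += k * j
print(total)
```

60

k=0,j=1: total = 0+0 = 0
k=0,j=2: total = 0+0 = 0
k=0,j=3: total = 0+0 = 0
k=1,j=1: total = 0+1 = 1
k=1,j=2: total = 1+2 = 3
k=1,j=3: total = 3+3 = 6
k=2,j=1: total = 6+2 = 8
k=2,j=2: total = 8+4 = 12
k=2,j=3: total = 12+6 = 18
k=3,j=1: total = 18+3 = 21
k=3,j=2: total = 21+6 = 27
k=3,j=3: total = 27+9 = 36
k=4,j=1: total = 36+4 = 40
k=4,j=2: total = 40+8 = 48
k=4,j=3: total = 48+12 = 60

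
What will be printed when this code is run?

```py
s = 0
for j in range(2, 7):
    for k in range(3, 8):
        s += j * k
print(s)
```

500

j=2,k=3: s = 0+6 = 6
j=2,k=4: s = 6+8 = 14
j=2,k=5: s = 14+10 = 24
j=2,k=6: s = 24+12 = 36
j=2,k=7: s = 36+14 = 50
j=3,k=3: s = 50+9 = 59
j=3,k=4: s = 59+12 = 71
j=3,k=5: s = 71+15 = 86
j=3,k=6: s = 86+18 = 104
j=3,k=7: s = 104+21 = 125
j=4,k=3: s = 125+12 = 137
j=4,k=4: s = 137+16 = 153
j=4,k=5: s = 153+20 = 173
j=4,k=6: s = 173+24 = 197
j=4,k=7: s = 197+28 = 225
j=5,k=3: s = 225+15 = 240
j=5,k=4: s = 240+20 = 260
j=5,k=5: s = 260+25 = 285
j=5,k=6: s = 285+30 = 315
j=5,k=7: s = 315+35 = 350
j=6,k=3: s = 350+18 = 368
j=6,k=4: s = 368+24 = 392
j=6,k=5: s = 392+30 = 422
j=6,k=6: s = 422+36 = 458
j=6,k=7: s = 458+42 = 500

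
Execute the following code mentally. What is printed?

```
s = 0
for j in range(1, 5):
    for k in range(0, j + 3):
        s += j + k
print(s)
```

j=1,k=0: s = 0+1 = 1
j=1,k=1: s = 1+2 = 3
j=1,k=2: s = 3+3 = 6
j=1,k=3: s = 6+4 = 10
j=2,k=0: s = 10+2 = 12
j=2,k=1: s = 12+3 = 15
j=2,k=2: s = 15+4 = 19
j=2,k=3: s = 19+5 = 24
j=2,k=4: s = 24+6 = 30
j=3,k=0: s = 30+3 = 33
j=3,k=1: s = 33+4 = 37
j=3,k=2: s = 37+5 = 42
j=3,k=3: s = 42+6 = 48
j=3,k=4: s = 48+7 = 55
j=3,k=5: s = 55+8 = 63
j=4,k=0: s = 63+4 = 67
j=4,k=1: s = 67+5 = 72
j=4,k=2: s = 72+6 = 78
j=4,k=3: s = 78+7 = 85
j=4,k=4: s = 85+8 = 93
j=4,k=5: s = 93+9 = 102
j=4,k=6: s = 102+10 = 112

112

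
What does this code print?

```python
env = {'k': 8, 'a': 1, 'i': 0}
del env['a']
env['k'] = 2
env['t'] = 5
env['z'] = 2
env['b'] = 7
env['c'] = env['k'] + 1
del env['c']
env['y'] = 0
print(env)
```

{'k': 2, 'i': 0, 't': 5, 'z': 2, 'b': 7, 'y': 0}

del 'a' → {'k': 8, 'i': 0}
env['k'] = 2 → {'k': 2, 'i': 0}
env['t'] = 5 → {'k': 2, 'i': 0, 't': 5}
env['z'] = 2 → {'k': 2, 'i': 0, 't': 5, 'z': 2}
env['b'] = 7 → {'k': 2, 'i': 0, 't': 5, 'z': 2, 'b': 7}
env['c'] = env['k']+1 = 3 → {'k': 2, 'i': 0, 't': 5, 'z': 2, 'b': 7, 'c': 3}
del 'c' → {'k': 2, 'i': 0, 't': 5, 'z': 2, 'b': 7}
env['y'] = 0 → {'k': 2, 'i': 0, 't': 5, 'z': 2, 'b': 7, 'y': 0}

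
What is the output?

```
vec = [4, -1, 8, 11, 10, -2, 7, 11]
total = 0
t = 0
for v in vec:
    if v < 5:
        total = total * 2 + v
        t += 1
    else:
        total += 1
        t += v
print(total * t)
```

v=4: <5, total = 0*2+4 = 4; t=1
v=-1: <5, total = 4*2+(-1) = 7; t=2
v=8: not <5, total = 7+1 = 8; t=10
v=11: not <5, total = 8+1 = 9; t=21
v=10: not <5, total = 9+1 = 10; t=31
v=-2: <5, total = 10*2+(-2) = 18; t=32
v=7: not <5, total = 18+1 = 19; t=39
v=11: not <5, total = 19+1 = 20; t=50
total*t = 20*50 = 1000

1000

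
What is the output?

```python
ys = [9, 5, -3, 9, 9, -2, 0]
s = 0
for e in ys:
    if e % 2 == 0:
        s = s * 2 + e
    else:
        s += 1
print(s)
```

16

e=9: not even, s = 0+1 = 1
e=5: not even, s = 1+1 = 2
e=-3: not even, s = 2+1 = 3
e=9: not even, s = 3+1 = 4
e=9: not even, s = 4+1 = 5
e=-2: even, s = 5*2+(-2) = 8
e=0: even, s = 8*2+0 = 16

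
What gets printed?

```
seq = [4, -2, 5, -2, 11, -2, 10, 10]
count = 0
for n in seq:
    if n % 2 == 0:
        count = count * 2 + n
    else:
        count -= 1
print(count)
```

n=4: even, count = 0*2+4 = 4
n=-2: even, count = 4*2+(-2) = 6
n=5: not even, count = 6-1 = 5
n=-2: even, count = 5*2+(-2) = 8
n=11: not even, count = 8-1 = 7
n=-2: even, count = 7*2+(-2) = 12
n=10: even, count = 12*2+10 = 34
n=10: even, count = 34*2+10 = 78

78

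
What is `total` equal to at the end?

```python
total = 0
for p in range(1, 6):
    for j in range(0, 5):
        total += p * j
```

p=1,j=0: total = 0+0 = 0
p=1,j=1: total = 0+1 = 1
p=1,j=2: total = 1+2 = 3
p=1,j=3: total = 3+3 = 6
p=1,j=4: total = 6+4 = 10
p=2,j=0: total = 10+0 = 10
p=2,j=1: total = 10+2 = 12
p=2,j=2: total = 12+4 = 16
p=2,j=3: total = 16+6 = 22
p=2,j=4: total = 22+8 = 30
p=3,j=0: total = 30+0 = 30
p=3,j=1: total = 30+3 = 33
p=3,j=2: total = 33+6 = 39
p=3,j=3: total = 39+9 = 48
p=3,j=4: total = 48+12 = 60
p=4,j=0: total = 60+0 = 60
p=4,j=1: total = 60+4 = 64
p=4,j=2: total = 64+8 = 72
p=4,j=3: total = 72+12 = 84
p=4,j=4: total = 84+16 = 100
p=5,j=0: total = 100+0 = 100
p=5,j=1: total = 100+5 = 105
p=5,j=2: total = 105+10 = 115
p=5,j=3: total = 115+15 = 130
p=5,j=4: total = 130+20 = 150

150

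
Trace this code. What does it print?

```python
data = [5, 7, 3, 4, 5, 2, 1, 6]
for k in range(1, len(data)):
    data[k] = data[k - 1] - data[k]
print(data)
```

k=1: data[1] = 5-7 = -2 → [5, -2, 3, 4, 5, 2, 1, 6]
k=2: data[2] = (-2)-3 = -5 → [5, -2, -5, 4, 5, 2, 1, 6]
k=3: data[3] = (-5)-4 = -9 → [5, -2, -5, -9, 5, 2, 1, 6]
k=4: data[4] = (-9)-5 = -14 → [5, -2, -5, -9, -14, 2, 1, 6]
k=5: data[5] = (-14)-2 = -16 → [5, -2, -5, -9, -14, -16, 1, 6]
k=6: data[6] = (-16)-1 = -17 → [5, -2, -5, -9, -14, -16, -17, 6]
k=7: data[7] = (-17)-6 = -23 → [5, -2, -5, -9, -14, -16, -17, -23]

[5, -2, -5, -9, -14, -16, -17, -23]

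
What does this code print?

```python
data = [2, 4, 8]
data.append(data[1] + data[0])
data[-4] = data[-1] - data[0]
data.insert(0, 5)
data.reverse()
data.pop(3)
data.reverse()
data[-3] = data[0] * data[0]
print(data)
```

[5, 25, 8, 6]

append data[1]+data[0] = 4+2 = 6 → [2, 4, 8, 6]
data[-4] = data[-1]-data[0] = 6-2 = 4 → [4, 4, 8, 6]
insert 5 at 0 → [5, 4, 4, 8, 6]
reverse → [6, 8, 4, 4, 5]
pop(3) removes 4 → [6, 8, 4, 5]
reverse → [5, 4, 8, 6]
data[-3] = data[0]*data[0] = 5*5 = 25 → [5, 25, 8, 6]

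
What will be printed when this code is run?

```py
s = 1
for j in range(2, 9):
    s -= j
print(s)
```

-34

j=2: s = 1-2 = -1
j=3: s = (-1)-3 = -4
j=4: s = (-4)-4 = -8
j=5: s = (-8)-5 = -13
j=6: s = (-13)-6 = -19
j=7: s = (-19)-7 = -26
j=8: s = (-26)-8 = -34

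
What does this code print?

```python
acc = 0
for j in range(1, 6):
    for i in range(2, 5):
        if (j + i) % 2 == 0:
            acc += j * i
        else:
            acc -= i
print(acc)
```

39

j=1,i=2: odd sum, acc = 0-2 = -2
j=1,i=3: even sum, acc = (-2)+3 = 1
j=1,i=4: odd sum, acc = 1-4 = -3
j=2,i=2: even sum, acc = (-3)+4 = 1
j=2,i=3: odd sum, acc = 1-3 = -2
j=2,i=4: even sum, acc = (-2)+8 = 6
j=3,i=2: odd sum, acc = 6-2 = 4
j=3,i=3: even sum, acc = 4+9 = 13
j=3,i=4: odd sum, acc = 13-4 = 9
j=4,i=2: even sum, acc = 9+8 = 17
j=4,i=3: odd sum, acc = 17-3 = 14
j=4,i=4: even sum, acc = 14+16 = 30
j=5,i=2: odd sum, acc = 30-2 = 28
j=5,i=3: even sum, acc = 28+15 = 43
j=5,i=4: odd sum, acc = 43-4 = 39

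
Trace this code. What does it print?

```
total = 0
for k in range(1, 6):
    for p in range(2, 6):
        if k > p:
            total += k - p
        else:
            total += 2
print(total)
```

k=1,p=2: not 1>2, total = 0+2 = 2
k=1,p=3: not 1>3, total = 2+2 = 4
k=1,p=4: not 1>4, total = 4+2 = 6
k=1,p=5: not 1>5, total = 6+2 = 8
k=2,p=2: not 2>2, total = 8+2 = 10
k=2,p=3: not 2>3, total = 10+2 = 12
k=2,p=4: not 2>4, total = 12+2 = 14
k=2,p=5: not 2>5, total = 14+2 = 16
k=3,p=2: 3>2, total = 16+1 = 17
k=3,p=3: not 3>3, total = 17+2 = 19
k=3,p=4: not 3>4, total = 19+2 = 21
k=3,p=5: not 3>5, total = 21+2 = 23
k=4,p=2: 4>2, total = 23+2 = 25
k=4,p=3: 4>3, total = 25+1 = 26
k=4,p=4: not 4>4, total = 26+2 = 28
k=4,p=5: not 4>5, total = 28+2 = 30
k=5,p=2: 5>2, total = 30+3 = 33
k=5,p=3: 5>3, total = 33+2 = 35
k=5,p=4: 5>4, total = 35+1 = 36
k=5,p=5: not 5>5, total = 36+2 = 38

38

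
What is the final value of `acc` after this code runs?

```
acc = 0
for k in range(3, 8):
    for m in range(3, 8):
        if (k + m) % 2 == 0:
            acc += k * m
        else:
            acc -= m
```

k=3,m=3: even sum, acc = 0+9 = 9
k=3,m=4: odd sum, acc = 9-4 = 5
k=3,m=5: even sum, acc = 5+15 = 20
k=3,m=6: odd sum, acc = 20-6 = 14
k=3,m=7: even sum, acc = 14+21 = 35
k=4,m=3: odd sum, acc = 35-3 = 32
k=4,m=4: even sum, acc = 32+16 = 48
k=4,m=5: odd sum, acc = 48-5 = 43
k=4,m=6: even sum, acc = 43+24 = 67
k=4,m=7: odd sum, acc = 67-7 = 60
k=5,m=3: even sum, acc = 60+15 = 75
k=5,m=4: odd sum, acc = 75-4 = 71
k=5,m=5: even sum, acc = 71+25 = 96
k=5,m=6: odd sum, acc = 96-6 = 90
k=5,m=7: even sum, acc = 90+35 = 125
k=6,m=3: odd sum, acc = 125-3 = 122
k=6,m=4: even sum, acc = 122+24 = 146
k=6,m=5: odd sum, acc = 146-5 = 141
k=6,m=6: even sum, acc = 141+36 = 177
k=6,m=7: odd sum, acc = 177-7 = 170
k=7,m=3: even sum, acc = 170+21 = 191
k=7,m=4: odd sum, acc = 191-4 = 187
k=7,m=5: even sum, acc = 187+35 = 222
k=7,m=6: odd sum, acc = 222-6 = 216
k=7,m=7: even sum, acc = 216+49 = 265

265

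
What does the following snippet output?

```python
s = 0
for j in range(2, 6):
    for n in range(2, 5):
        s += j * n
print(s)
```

126

j=2,n=2: s = 0+4 = 4
j=2,n=3: s = 4+6 = 10
j=2,n=4: s = 10+8 = 18
j=3,n=2: s = 18+6 = 24
j=3,n=3: s = 24+9 = 33
j=3,n=4: s = 33+12 = 45
j=4,n=2: s = 45+8 = 53
j=4,n=3: s = 53+12 = 65
j=4,n=4: s = 65+16 = 81
j=5,n=2: s = 81+10 = 91
j=5,n=3: s = 91+15 = 106
j=5,n=4: s = 106+20 = 126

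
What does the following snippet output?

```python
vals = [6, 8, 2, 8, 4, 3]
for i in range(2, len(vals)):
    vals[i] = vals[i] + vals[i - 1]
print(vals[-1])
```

i=2: vals[2] = 2+8 = 10 → [6, 8, 10, 8, 4, 3]
i=3: vals[3] = 8+10 = 18 → [6, 8, 10, 18, 4, 3]
i=4: vals[4] = 4+18 = 22 → [6, 8, 10, 18, 22, 3]
i=5: vals[5] = 3+22 = 25 → [6, 8, 10, 18, 22, 25]

25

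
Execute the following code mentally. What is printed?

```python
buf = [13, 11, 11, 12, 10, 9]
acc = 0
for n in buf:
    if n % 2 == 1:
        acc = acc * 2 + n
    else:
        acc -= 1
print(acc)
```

n=13: odd, acc = 0*2+13 = 13
n=11: odd, acc = 13*2+11 = 37
n=11: odd, acc = 37*2+11 = 85
n=12: not odd, acc = 85-1 = 84
n=10: not odd, acc = 84-1 = 83
n=9: odd, acc = 83*2+9 = 175

175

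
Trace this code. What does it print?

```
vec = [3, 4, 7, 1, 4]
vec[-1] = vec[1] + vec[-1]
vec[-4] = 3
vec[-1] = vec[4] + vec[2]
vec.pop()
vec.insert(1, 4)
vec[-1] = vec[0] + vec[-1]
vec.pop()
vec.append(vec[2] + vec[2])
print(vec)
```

vec[-1] = vec[1]+vec[-1] = 4+4 = 8 → [3, 4, 7, 1, 8]
vec[-4] = 3 → [3, 3, 7, 1, 8]
vec[-1] = vec[4]+vec[2] = 8+7 = 15 → [3, 3, 7, 1, 15]
pop() removes 15 → [3, 3, 7, 1]
insert 4 at 1 → [3, 4, 3, 7, 1]
vec[-1] = vec[0]+vec[-1] = 3+1 = 4 → [3, 4, 3, 7, 4]
pop() removes 4 → [3, 4, 3, 7]
append vec[2]+vec[2] = 3+3 = 6 → [3, 4, 3, 7, 6]

[3, 4, 3, 7, 6]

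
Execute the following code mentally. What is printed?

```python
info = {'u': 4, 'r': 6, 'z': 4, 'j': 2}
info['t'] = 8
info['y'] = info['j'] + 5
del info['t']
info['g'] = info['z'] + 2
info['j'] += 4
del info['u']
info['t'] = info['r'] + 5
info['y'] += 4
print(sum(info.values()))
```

44

info['t'] = 8 → {'u': 4, 'r': 6, 'z': 4, 'j': 2, 't': 8}
info['y'] = info['j']+5 = 7 → {'u': 4, 'r': 6, 'z': 4, 'j': 2, 't': 8, 'y': 7}
del 't' → {'u': 4, 'r': 6, 'z': 4, 'j': 2, 'y': 7}
info['g'] = info['z']+2 = 6 → {'u': 4, 'r': 6, 'z': 4, 'j': 2, 'y': 7, 'g': 6}
info['j'] = 2+4 = 6 → {'u': 4, 'r': 6, 'z': 4, 'j': 6, 'y': 7, 'g': 6}
del 'u' → {'r': 6, 'z': 4, 'j': 6, 'y': 7, 'g': 6}
info['t'] = info['r']+5 = 11 → {'r': 6, 'z': 4, 'j': 6, 'y': 7, 'g': 6, 't': 11}
info['y'] = 7+4 = 11 → {'r': 6, 'z': 4, 'j': 6, 'y': 11, 'g': 6, 't': 11}
sum of values = 44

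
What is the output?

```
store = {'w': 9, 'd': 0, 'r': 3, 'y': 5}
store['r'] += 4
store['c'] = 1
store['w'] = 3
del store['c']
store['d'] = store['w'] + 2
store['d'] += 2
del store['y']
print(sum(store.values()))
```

17

store['r'] = 3+4 = 7 → {'w': 9, 'd': 0, 'r': 7, 'y': 5}
store['c'] = 1 → {'w': 9, 'd': 0, 'r': 7, 'y': 5, 'c': 1}
store['w'] = 3 → {'w': 3, 'd': 0, 'r': 7, 'y': 5, 'c': 1}
del 'c' → {'w': 3, 'd': 0, 'r': 7, 'y': 5}
store['d'] = store['w']+2 = 5 → {'w': 3, 'd': 5, 'r': 7, 'y': 5}
store['d'] = 5+2 = 7 → {'w': 3, 'd': 7, 'r': 7, 'y': 5}
del 'y' → {'w': 3, 'd': 7, 'r': 7}
sum of values = 17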